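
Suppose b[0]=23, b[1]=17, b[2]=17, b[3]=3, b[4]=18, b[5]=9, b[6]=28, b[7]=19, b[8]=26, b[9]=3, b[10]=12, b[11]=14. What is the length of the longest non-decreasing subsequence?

5

Let dp[i] be the length of the longest such subsequence ending at index i:
i:      0  1  2  3  4  5  6  7  8  9 10 11
b[i]:  23 17 17  3 18  9 28 19 26  3 12 14
dp:     1  1  2  1  3  2  4  4  5  2  3  4
Maximum dp value is 5.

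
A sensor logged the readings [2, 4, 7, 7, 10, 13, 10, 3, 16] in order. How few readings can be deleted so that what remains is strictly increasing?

3

Fewest deletions = n − (longest strictly increasing subsequence).
i:      1  2  3  4  5  6  7  8  9
a[i]:   2  4  7  7 10 13 10  3 16
dp:     1  2  3  3  4  5  4  2  6
max dp = 6, so deletions = 9 − 6 = 3.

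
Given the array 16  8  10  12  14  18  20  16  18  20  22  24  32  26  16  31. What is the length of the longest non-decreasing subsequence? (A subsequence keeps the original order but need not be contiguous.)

11

Track the smallest tail for each achievable length (allowing ties):
16 → extends → [16]
8 → replaces 16 → [8]
10 → extends → [8, 10]
12 → extends → [8, 10, 12]
14 → extends → [8, 10, 12, 14]
18 → extends → [8, 10, 12, 14, 18]
20 → extends → [8, 10, 12, 14, 18, 20]
16 → replaces 18 → [8, 10, 12, 14, 16, 20]
18 → replaces 20 → [8, 10, 12, 14, 16, 18]
20 → extends → [8, 10, 12, 14, 16, 18, 20]
22 → extends → [8, 10, 12, 14, 16, 18, 20, 22]
24 → extends → [8, 10, 12, 14, 16, 18, 20, 22, 24]
32 → extends → [8, 10, 12, 14, 16, 18, 20, 22, 24, 32]
26 → replaces 32 → [8, 10, 12, 14, 16, 18, 20, 22, 24, 26]
16 → replaces 18 → [8, 10, 12, 14, 16, 16, 20, 22, 24, 26]
31 → extends → [8, 10, 12, 14, 16, 16, 20, 22, 24, 26, 31]
Eleven tails, so the longest non-decreasing subsequence has length 11 (e.g. 8, 10, 12, 14, 18, 20, 20, 22, 24, 26, 31).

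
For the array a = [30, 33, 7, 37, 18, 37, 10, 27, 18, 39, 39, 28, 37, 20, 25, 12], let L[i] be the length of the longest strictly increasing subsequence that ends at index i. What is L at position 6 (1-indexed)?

dp[i] = 1 + max{dp[j] : j<i, a[j]<a[i]} (or 1 if no such j):
i:      1  2  3  4  5  6  7  8  9 10 11 12 13 14 15 16
a[i]:  30 33  7 37 18 37 10 27 18 39 39 28 37 20 25 12
dp:     1  2  1  3  2  3  2  3  3  4  4  4  5  4  5  3
At index 6 the value is 3.

3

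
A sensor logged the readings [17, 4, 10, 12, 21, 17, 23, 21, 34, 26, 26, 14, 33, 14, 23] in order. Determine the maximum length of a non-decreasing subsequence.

Track the smallest tail for each achievable length (allowing ties):
17 → extends → [17]
4 → replaces 17 → [4]
10 → extends → [4, 10]
12 → extends → [4, 10, 12]
21 → extends → [4, 10, 12, 21]
17 → replaces 21 → [4, 10, 12, 17]
23 → extends → [4, 10, 12, 17, 23]
21 → replaces 23 → [4, 10, 12, 17, 21]
34 → extends → [4, 10, 12, 17, 21, 34]
26 → replaces 34 → [4, 10, 12, 17, 21, 26]
26 → extends → [4, 10, 12, 17, 21, 26, 26]
14 → replaces 17 → [4, 10, 12, 14, 21, 26, 26]
33 → extends → [4, 10, 12, 14, 21, 26, 26, 33]
14 → replaces 21 → [4, 10, 12, 14, 14, 26, 26, 33]
23 → replaces 26 → [4, 10, 12, 14, 14, 23, 26, 33]
Eight tails, so the longest non-decreasing subsequence has length 8 (e.g. 4, 10, 12, 21, 23, 26, 26, 33).

8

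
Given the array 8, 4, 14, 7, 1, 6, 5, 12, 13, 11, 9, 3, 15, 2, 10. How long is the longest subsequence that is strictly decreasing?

6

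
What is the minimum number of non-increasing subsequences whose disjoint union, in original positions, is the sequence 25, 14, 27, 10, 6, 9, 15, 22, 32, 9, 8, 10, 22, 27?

5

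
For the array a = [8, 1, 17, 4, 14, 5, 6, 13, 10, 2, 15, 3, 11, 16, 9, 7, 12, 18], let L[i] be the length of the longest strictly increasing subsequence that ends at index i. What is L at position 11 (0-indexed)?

dp[i] = 1 + max{dp[j] : j<i, a[j]<a[i]} (or 1 if no such j):
i:      0  1  2  3  4  5  6  7  8  9 10 11 12 13 14 15 16 17
a[i]:   8  1 17  4 14  5  6 13 10  2 15  3 11 16  9  7 12 18
dp:     1  1  2  2  3  3  4  5  5  2  6  3  6  7  5  5  7  8
At index 11 the value is 3.

3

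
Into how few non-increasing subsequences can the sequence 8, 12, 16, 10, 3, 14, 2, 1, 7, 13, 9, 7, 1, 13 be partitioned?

4

Place each on the leftmost legal pile:
8 → new pile 1 (tops now [8])
12 → new pile 2 (tops now [8, 12])
16 → new pile 3 (tops now [8, 12, 16])
10 → pile 2 (tops now [8, 10, 16])
3 → pile 1 (tops now [3, 10, 16])
14 → pile 3 (tops now [3, 10, 14])
2 → pile 1 (tops now [2, 10, 14])
1 → pile 1 (tops now [1, 10, 14])
7 → pile 2 (tops now [1, 7, 14])
13 → pile 3 (tops now [1, 7, 13])
9 → pile 3 (tops now [1, 7, 9])
7 → pile 2 (tops now [1, 7, 9])
1 → pile 1 (tops now [1, 7, 9])
13 → new pile 4 (tops now [1, 7, 9, 13])
Four piles.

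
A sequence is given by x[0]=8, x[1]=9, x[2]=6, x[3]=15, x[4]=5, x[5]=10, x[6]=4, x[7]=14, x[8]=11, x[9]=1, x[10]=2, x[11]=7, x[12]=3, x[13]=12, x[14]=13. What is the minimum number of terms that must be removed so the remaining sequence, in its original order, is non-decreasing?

9

Fewest deletions = n − (longest non-decreasing subsequence).
i:      0  1  2  3  4  5  6  7  8  9 10 11 12 13 14
x[i]:   8  9  6 15  5 10  4 14 11  1  2  7  3 12 13
dp:     1  2  1  3  1  3  1  4  4  1  2  3  3  5  6
max dp = 6, so deletions = 15 − 6 = 9.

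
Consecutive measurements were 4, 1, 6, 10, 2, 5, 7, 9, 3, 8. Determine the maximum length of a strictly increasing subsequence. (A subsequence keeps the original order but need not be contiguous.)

Track the smallest tail for each achievable length (strict):
4 → extends → [4]
1 → replaces 4 → [1]
6 → extends → [1, 6]
10 → extends → [1, 6, 10]
2 → replaces 6 → [1, 2, 10]
5 → replaces 10 → [1, 2, 5]
7 → extends → [1, 2, 5, 7]
9 → extends → [1, 2, 5, 7, 9]
3 → replaces 5 → [1, 2, 3, 7, 9]
8 → replaces 9 → [1, 2, 3, 7, 8]
Five tails, so the longest strictly increasing subsequence has length 5 (e.g. 1, 2, 5, 7, 9).

5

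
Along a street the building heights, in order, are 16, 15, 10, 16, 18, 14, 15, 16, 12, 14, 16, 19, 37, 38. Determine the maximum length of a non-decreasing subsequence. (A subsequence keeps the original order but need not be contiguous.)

8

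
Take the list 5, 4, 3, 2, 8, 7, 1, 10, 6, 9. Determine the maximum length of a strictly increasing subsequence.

3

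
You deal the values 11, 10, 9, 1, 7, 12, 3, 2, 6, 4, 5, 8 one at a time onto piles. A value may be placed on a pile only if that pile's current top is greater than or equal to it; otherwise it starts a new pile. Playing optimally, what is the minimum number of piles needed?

The minimum number of non-increasing subsequences covering a sequence equals the length of its longest strictly increasing subsequence.
LIS length is 5 (e.g. 1, 3, 4, 5, 8), so 5 piles are needed.

5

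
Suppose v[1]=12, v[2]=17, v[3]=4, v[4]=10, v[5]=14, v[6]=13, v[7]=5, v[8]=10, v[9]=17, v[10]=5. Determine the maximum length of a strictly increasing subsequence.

Track the smallest tail for each achievable length (strict):
12 → extends → [12]
17 → extends → [12, 17]
4 → replaces 12 → [4, 17]
10 → replaces 17 → [4, 10]
14 → extends → [4, 10, 14]
13 → replaces 14 → [4, 10, 13]
5 → replaces 10 → [4, 5, 13]
10 → replaces 13 → [4, 5, 10]
17 → extends → [4, 5, 10, 17]
5 → already a tail → [4, 5, 10, 17]
Four tails, so the longest strictly increasing subsequence has length 4 (e.g. 4, 10, 14, 17).

4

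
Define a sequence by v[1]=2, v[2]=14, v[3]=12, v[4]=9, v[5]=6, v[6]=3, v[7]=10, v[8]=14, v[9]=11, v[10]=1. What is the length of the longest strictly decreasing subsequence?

Let dp[i] be the longest strictly decreasing subsequence ending at i:
i:      1  2  3  4  5  6  7  8  9 10
v[i]:   2 14 12  9  6  3 10 14 11  1
dp:     1  1  2  3  4  5  3  1  3  6
Maximum is 6.

6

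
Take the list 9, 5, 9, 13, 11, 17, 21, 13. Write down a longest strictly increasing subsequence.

5, 9, 13, 17, 21

Patience tails give the LIS length; then backtrack through the dp parents:
9 → extends → [9]
5 → replaces 9 → [5]
9 → extends → [5, 9]
13 → extends → [5, 9, 13]
11 → replaces 13 → [5, 9, 11]
17 → extends → [5, 9, 11, 17]
21 → extends → [5, 9, 11, 17, 21]
13 → replaces 17 → [5, 9, 11, 13, 21]
Length 5; one witness is 5, 9, 13, 17, 21.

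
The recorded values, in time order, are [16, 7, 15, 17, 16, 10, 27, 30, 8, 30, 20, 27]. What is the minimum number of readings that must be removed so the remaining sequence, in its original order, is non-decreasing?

6

Fewest deletions = n − (longest non-decreasing subsequence).
i:      1  2  3  4  5  6  7  8  9 10 11 12
a[i]:  16  7 15 17 16 10 27 30  8 30 20 27
dp:     1  1  2  3  3  2  4  5  2  6  4  5
max dp = 6, so deletions = 12 − 6 = 6.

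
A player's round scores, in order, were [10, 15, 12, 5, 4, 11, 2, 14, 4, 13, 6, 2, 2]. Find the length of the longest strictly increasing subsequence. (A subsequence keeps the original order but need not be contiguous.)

3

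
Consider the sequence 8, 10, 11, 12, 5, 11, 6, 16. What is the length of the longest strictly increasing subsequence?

5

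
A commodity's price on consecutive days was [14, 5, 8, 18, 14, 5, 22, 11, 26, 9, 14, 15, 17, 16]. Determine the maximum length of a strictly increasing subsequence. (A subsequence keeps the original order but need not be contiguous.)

Track the smallest tail for each achievable length (strict):
14 → extends → [14]
5 → replaces 14 → [5]
8 → extends → [5, 8]
18 → extends → [5, 8, 18]
14 → replaces 18 → [5, 8, 14]
5 → already a tail → [5, 8, 14]
22 → extends → [5, 8, 14, 22]
11 → replaces 14 → [5, 8, 11, 22]
26 → extends → [5, 8, 11, 22, 26]
9 → replaces 11 → [5, 8, 9, 22, 26]
14 → replaces 22 → [5, 8, 9, 14, 26]
15 → replaces 26 → [5, 8, 9, 14, 15]
17 → extends → [5, 8, 9, 14, 15, 17]
16 → replaces 17 → [5, 8, 9, 14, 15, 16]
Six tails, so the longest strictly increasing subsequence has length 6 (e.g. 5, 8, 11, 14, 15, 17).

6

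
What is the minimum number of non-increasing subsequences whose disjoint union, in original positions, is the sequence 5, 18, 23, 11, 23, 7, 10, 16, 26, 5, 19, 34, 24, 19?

Place each on the leftmost legal pile:
5 → new pile 1 (tops now [5])
18 → new pile 2 (tops now [5, 18])
23 → new pile 3 (tops now [5, 18, 23])
11 → pile 2 (tops now [5, 11, 23])
23 → pile 3 (tops now [5, 11, 23])
7 → pile 2 (tops now [5, 7, 23])
10 → pile 3 (tops now [5, 7, 10])
16 → new pile 4 (tops now [5, 7, 10, 16])
26 → new pile 5 (tops now [5, 7, 10, 16, 26])
5 → pile 1 (tops now [5, 7, 10, 16, 26])
19 → pile 5 (tops now [5, 7, 10, 16, 19])
34 → new pile 6 (tops now [5, 7, 10, 16, 19, 34])
24 → pile 6 (tops now [5, 7, 10, 16, 19, 24])
19 → pile 5 (tops now [5, 7, 10, 16, 19, 24])
Six piles.

6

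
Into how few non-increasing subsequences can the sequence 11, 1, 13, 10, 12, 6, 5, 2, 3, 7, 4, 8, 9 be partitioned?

Place each on the leftmost legal pile:
11 → new pile 1 (tops now [11])
1 → pile 1 (tops now [1])
13 → new pile 2 (tops now [1, 13])
10 → pile 2 (tops now [1, 10])
12 → new pile 3 (tops now [1, 10, 12])
6 → pile 2 (tops now [1, 6, 12])
5 → pile 2 (tops now [1, 5, 12])
2 → pile 2 (tops now [1, 2, 12])
3 → pile 3 (tops now [1, 2, 3])
7 → new pile 4 (tops now [1, 2, 3, 7])
4 → pile 4 (tops now [1, 2, 3, 4])
8 → new pile 5 (tops now [1, 2, 3, 4, 8])
9 → new pile 6 (tops now [1, 2, 3, 4, 8, 9])
Six piles.

6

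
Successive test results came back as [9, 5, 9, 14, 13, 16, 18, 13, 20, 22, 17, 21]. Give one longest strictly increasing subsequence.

5, 9, 14, 16, 18, 20, 22

Patience tails give the LIS length; then backtrack through the dp parents:
9 → extends → [9]
5 → replaces 9 → [5]
9 → extends → [5, 9]
14 → extends → [5, 9, 14]
13 → replaces 14 → [5, 9, 13]
16 → extends → [5, 9, 13, 16]
18 → extends → [5, 9, 13, 16, 18]
13 → already a tail → [5, 9, 13, 16, 18]
20 → extends → [5, 9, 13, 16, 18, 20]
22 → extends → [5, 9, 13, 16, 18, 20, 22]
17 → replaces 18 → [5, 9, 13, 16, 17, 20, 22]
21 → replaces 22 → [5, 9, 13, 16, 17, 20, 21]
Length 7; one witness is 5, 9, 14, 16, 18, 20, 22.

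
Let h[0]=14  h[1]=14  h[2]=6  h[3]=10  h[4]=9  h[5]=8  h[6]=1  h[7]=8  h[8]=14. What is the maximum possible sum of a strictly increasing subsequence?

30

Let S[i] be the best sum of a strictly increasing subsequence ending at i:
i:      0  1  2  3  4  5  6  7  8
h[i]:  14 14  6 10  9  8  1  8 14
S:     14 14  6 16 15 14  1 14 30
Maximum is 30 (e.g. 6 + 10 + 14).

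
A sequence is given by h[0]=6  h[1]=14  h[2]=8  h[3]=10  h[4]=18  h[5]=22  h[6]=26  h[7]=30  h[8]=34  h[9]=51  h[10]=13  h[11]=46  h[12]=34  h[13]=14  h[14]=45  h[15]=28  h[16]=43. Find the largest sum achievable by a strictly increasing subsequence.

205

Let S[i] be the best sum of a strictly increasing subsequence ending at i:
i:       0   1   2   3   4   5   6   7   8   9  10  11  12  13  14  15  16
h[i]:    6  14   8  10  18  22  26  30  34  51  13  46  34  14  45  28  43
S:       6  20  14  24  42  64  90 120 154 205  37 200 154  51 199 118 197
Maximum is 205 (e.g. 6 + 8 + 10 + 18 + 22 + 26 + 30 + 34 + 51).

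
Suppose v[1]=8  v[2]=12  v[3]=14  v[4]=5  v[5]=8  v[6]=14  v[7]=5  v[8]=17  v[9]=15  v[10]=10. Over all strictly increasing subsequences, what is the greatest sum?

Let S[i] be the best sum of a strictly increasing subsequence ending at i:
i:      1  2  3  4  5  6  7  8  9 10
v[i]:   8 12 14  5  8 14  5 17 15 10
S:      8 20 34  5 13 34  5 51 49 23
Maximum is 51 (e.g. 8 + 12 + 14 + 17).

51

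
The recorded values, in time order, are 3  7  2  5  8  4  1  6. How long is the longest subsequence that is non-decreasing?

Let dp[i] be the length of the longest such subsequence ending at index i:
i:     1 2 3 4 5 6 7 8
a[i]:  3 7 2 5 8 4 1 6
dp:    1 2 1 2 3 2 1 3
Maximum dp value is 3.

3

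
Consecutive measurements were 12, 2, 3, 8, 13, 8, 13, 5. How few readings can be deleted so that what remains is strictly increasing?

Fewest deletions = n − (longest strictly increasing subsequence).
Patience tails:
12 → extends → [12]
2 → replaces 12 → [2]
3 → extends → [2, 3]
8 → extends → [2, 3, 8]
13 → extends → [2, 3, 8, 13]
8 → already a tail → [2, 3, 8, 13]
13 → already a tail → [2, 3, 8, 13]
5 → replaces 8 → [2, 3, 5, 13]
Longest strictly increasing subsequence has length 4, so deletions = 8 − 4 = 4.

4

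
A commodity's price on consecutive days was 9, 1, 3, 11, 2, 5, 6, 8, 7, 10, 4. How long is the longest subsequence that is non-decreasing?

Let dp[i] be the length of the longest such subsequence ending at index i:
i:      1  2  3  4  5  6  7  8  9 10 11
a[i]:   9  1  3 11  2  5  6  8  7 10  4
dp:     1  1  2  3  2  3  4  5  5  6  3
Maximum dp value is 6.

6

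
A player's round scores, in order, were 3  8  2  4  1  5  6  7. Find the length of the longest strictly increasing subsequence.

Let dp[i] be the length of the longest such subsequence ending at index i:
i:     1 2 3 4 5 6 7 8
a[i]:  3 8 2 4 1 5 6 7
dp:    1 2 1 2 1 3 4 5
Maximum dp value is 5.

5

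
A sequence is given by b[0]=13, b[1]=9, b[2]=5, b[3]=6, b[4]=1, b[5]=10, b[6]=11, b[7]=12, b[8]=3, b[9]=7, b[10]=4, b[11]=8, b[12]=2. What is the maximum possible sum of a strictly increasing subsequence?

44

Let S[i] be the best sum of a strictly increasing subsequence ending at i:
i:      0  1  2  3  4  5  6  7  8  9 10 11 12
b[i]:  13  9  5  6  1 10 11 12  3  7  4  8  2
S:     13  9  5 11  1 21 32 44  4 18  8 26  3
Maximum is 44 (e.g. 5 + 6 + 10 + 11 + 12).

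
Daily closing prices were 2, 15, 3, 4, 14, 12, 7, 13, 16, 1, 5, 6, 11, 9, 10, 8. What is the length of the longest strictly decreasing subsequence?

Let dp[i] be the longest strictly decreasing subsequence ending at i:
i:      1  2  3  4  5  6  7  8  9 10 11 12 13 14 15 16
a[i]:   2 15  3  4 14 12  7 13 16  1  5  6 11  9 10  8
dp:     1  1  2  2  2  3  4  3  1  5  5  5  4  5  5  6
Maximum is 6.

6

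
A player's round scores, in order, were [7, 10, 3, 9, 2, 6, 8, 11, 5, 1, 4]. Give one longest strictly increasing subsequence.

3, 6, 8, 11

Patience tails give the LIS length; then backtrack through the dp parents:
7 → extends → [7]
10 → extends → [7, 10]
3 → replaces 7 → [3, 10]
9 → replaces 10 → [3, 9]
2 → replaces 3 → [2, 9]
6 → replaces 9 → [2, 6]
8 → extends → [2, 6, 8]
11 → extends → [2, 6, 8, 11]
5 → replaces 6 → [2, 5, 8, 11]
1 → replaces 2 → [1, 5, 8, 11]
4 → replaces 5 → [1, 4, 8, 11]
Length 4; one witness is 3, 6, 8, 11.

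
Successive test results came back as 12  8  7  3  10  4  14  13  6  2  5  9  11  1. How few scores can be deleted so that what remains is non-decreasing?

9

Fewest deletions = n − (longest non-decreasing subsequence).
i:      1  2  3  4  5  6  7  8  9 10 11 12 13 14
a[i]:  12  8  7  3 10  4 14 13  6  2  5  9 11  1
dp:     1  1  1  1  2  2  3  3  3  1  3  4  5  1
max dp = 5, so deletions = 14 − 5 = 9.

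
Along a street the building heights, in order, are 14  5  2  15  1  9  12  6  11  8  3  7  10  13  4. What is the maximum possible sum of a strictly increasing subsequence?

Let S[i] be the best sum of a strictly increasing subsequence ending at i:
i:      1  2  3  4  5  6  7  8  9 10 11 12 13 14 15
a[i]:  14  5  2 15  1  9 12  6 11  8  3  7 10 13  4
S:     14  5  2 29  1 14 26 11 25 19  5 18 29 42  9
Maximum is 42 (e.g. 5 + 6 + 8 + 10 + 13).

42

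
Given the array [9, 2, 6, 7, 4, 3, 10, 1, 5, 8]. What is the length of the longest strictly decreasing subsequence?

5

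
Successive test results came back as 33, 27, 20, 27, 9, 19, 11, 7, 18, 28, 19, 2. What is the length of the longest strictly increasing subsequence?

4

Track the smallest tail for each achievable length (strict):
33 → extends → [33]
27 → replaces 33 → [27]
20 → replaces 27 → [20]
27 → extends → [20, 27]
9 → replaces 20 → [9, 27]
19 → replaces 27 → [9, 19]
11 → replaces 19 → [9, 11]
7 → replaces 9 → [7, 11]
18 → extends → [7, 11, 18]
28 → extends → [7, 11, 18, 28]
19 → replaces 28 → [7, 11, 18, 19]
2 → replaces 7 → [2, 11, 18, 19]
Four tails, so the longest strictly increasing subsequence has length 4 (e.g. 9, 11, 18, 28).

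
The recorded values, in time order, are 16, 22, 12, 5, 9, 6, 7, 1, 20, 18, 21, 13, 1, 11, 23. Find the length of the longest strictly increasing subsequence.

6

Let dp[i] be the length of the longest such subsequence ending at index i:
i:      1  2  3  4  5  6  7  8  9 10 11 12 13 14 15
a[i]:  16 22 12  5  9  6  7  1 20 18 21 13  1 11 23
dp:     1  2  1  1  2  2  3  1  4  4  5  4  1  4  6
Maximum dp value is 6.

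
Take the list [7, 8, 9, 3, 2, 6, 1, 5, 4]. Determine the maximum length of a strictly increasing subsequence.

3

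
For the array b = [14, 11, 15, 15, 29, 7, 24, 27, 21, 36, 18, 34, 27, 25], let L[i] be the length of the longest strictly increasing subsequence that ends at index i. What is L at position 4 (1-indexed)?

2

dp[i] = 1 + max{dp[j] : j<i, b[j]<b[i]} (or 1 if no such j):
i:      1  2  3  4  5  6  7  8  9 10 11 12 13 14
b[i]:  14 11 15 15 29  7 24 27 21 36 18 34 27 25
dp:     1  1  2  2  3  1  3  4  3  5  3  5  4  4
At index 4 the value is 2.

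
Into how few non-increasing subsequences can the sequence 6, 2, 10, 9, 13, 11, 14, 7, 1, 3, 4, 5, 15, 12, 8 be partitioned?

Place each on the leftmost legal pile:
6 → new pile 1 (tops now [6])
2 → pile 1 (tops now [2])
10 → new pile 2 (tops now [2, 10])
9 → pile 2 (tops now [2, 9])
13 → new pile 3 (tops now [2, 9, 13])
11 → pile 3 (tops now [2, 9, 11])
14 → new pile 4 (tops now [2, 9, 11, 14])
7 → pile 2 (tops now [2, 7, 11, 14])
1 → pile 1 (tops now [1, 7, 11, 14])
3 → pile 2 (tops now [1, 3, 11, 14])
4 → pile 3 (tops now [1, 3, 4, 14])
5 → pile 4 (tops now [1, 3, 4, 5])
15 → new pile 5 (tops now [1, 3, 4, 5, 15])
12 → pile 5 (tops now [1, 3, 4, 5, 12])
8 → pile 5 (tops now [1, 3, 4, 5, 8])
Five piles.

5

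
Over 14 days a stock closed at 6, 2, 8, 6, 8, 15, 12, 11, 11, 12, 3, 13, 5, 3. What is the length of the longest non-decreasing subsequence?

Let dp[i] be the length of the longest such subsequence ending at index i:
i:      1  2  3  4  5  6  7  8  9 10 11 12 13 14
a[i]:   6  2  8  6  8 15 12 11 11 12  3 13  5  3
dp:     1  1  2  2  3  4  4  4  5  6  2  7  3  3
Maximum dp value is 7.

7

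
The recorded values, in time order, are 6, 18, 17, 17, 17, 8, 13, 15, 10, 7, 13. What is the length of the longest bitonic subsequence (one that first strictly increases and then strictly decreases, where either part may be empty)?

6

inc[i] = longest strictly increasing subsequence ending at i; dec[i] = longest strictly decreasing subsequence starting at i:
i:      1  2  3  4  5  6  7  8  9 10 11
a[i]:   6 18 17 17 17  8 13 15 10  7 13
inc:    1  2  2  2  2  2  3  4  3  2  4
dec:    1  5  4  4  4  2  3  3  2  1  1
Best peak at i=2 (value 18): inc=2, dec=5, length 2+5−1 = 6.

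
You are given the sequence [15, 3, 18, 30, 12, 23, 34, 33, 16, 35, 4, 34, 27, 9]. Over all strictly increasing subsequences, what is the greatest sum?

132

Let S[i] be the best sum of a strictly increasing subsequence ending at i:
i:       1   2   3   4   5   6   7   8   9  10  11  12  13  14
a[i]:   15   3  18  30  12  23  34  33  16  35   4  34  27   9
S:      15   3  33  63  15  56  97  96  31 132   7 130  83  16
Maximum is 132 (e.g. 15 + 18 + 30 + 34 + 35).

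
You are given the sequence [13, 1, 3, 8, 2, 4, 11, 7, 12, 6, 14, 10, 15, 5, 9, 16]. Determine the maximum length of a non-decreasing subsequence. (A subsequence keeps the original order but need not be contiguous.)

8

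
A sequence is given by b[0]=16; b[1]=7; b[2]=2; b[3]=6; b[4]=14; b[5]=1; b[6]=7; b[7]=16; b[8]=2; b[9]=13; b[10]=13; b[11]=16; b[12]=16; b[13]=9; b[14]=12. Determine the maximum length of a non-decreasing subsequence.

7

Track the smallest tail for each achievable length (allowing ties):
16 → extends → [16]
7 → replaces 16 → [7]
2 → replaces 7 → [2]
6 → extends → [2, 6]
14 → extends → [2, 6, 14]
1 → replaces 2 → [1, 6, 14]
7 → replaces 14 → [1, 6, 7]
16 → extends → [1, 6, 7, 16]
2 → replaces 6 → [1, 2, 7, 16]
13 → replaces 16 → [1, 2, 7, 13]
13 → extends → [1, 2, 7, 13, 13]
16 → extends → [1, 2, 7, 13, 13, 16]
16 → extends → [1, 2, 7, 13, 13, 16, 16]
9 → replaces 13 → [1, 2, 7, 9, 13, 16, 16]
12 → replaces 13 → [1, 2, 7, 9, 12, 16, 16]
Seven tails, so the longest non-decreasing subsequence has length 7 (e.g. 2, 6, 7, 13, 13, 16, 16).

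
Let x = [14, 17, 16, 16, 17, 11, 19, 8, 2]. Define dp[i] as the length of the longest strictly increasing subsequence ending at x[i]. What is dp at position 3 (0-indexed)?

2

dp[i] = 1 + max{dp[j] : j<i, x[j]<x[i]} (or 1 if no such j):
i:      0  1  2  3  4  5  6  7  8
x[i]:  14 17 16 16 17 11 19  8  2
dp:     1  2  2  2  3  1  4  1  1
At index 3 the value is 2.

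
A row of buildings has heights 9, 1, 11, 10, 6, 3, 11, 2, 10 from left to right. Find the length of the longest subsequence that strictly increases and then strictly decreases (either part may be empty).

6

inc[i] = longest strictly increasing subsequence ending at i; dec[i] = longest strictly decreasing subsequence starting at i:
i:      1  2  3  4  5  6  7  8  9
a[i]:   9  1 11 10  6  3 11  2 10
inc:    1  1  2  2  2  2  3  2  3
dec:    4  1  5  4  3  2  2  1  1
Best peak at i=3 (value 11): inc=2, dec=5, length 2+5−1 = 6.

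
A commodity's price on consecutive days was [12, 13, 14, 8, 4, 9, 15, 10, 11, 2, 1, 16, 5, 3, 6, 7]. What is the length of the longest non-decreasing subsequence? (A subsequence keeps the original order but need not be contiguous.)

Let dp[i] be the length of the longest such subsequence ending at index i:
i:      1  2  3  4  5  6  7  8  9 10 11 12 13 14 15 16
a[i]:  12 13 14  8  4  9 15 10 11  2  1 16  5  3  6  7
dp:     1  2  3  1  1  2  4  3  4  1  1  5  2  2  3  4
Maximum dp value is 5.

5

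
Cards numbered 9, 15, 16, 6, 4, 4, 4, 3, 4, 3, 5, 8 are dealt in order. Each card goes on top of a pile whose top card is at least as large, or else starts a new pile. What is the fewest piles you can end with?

Place each on the leftmost legal pile:
9 → new pile 1 (tops now [9])
15 → new pile 2 (tops now [9, 15])
16 → new pile 3 (tops now [9, 15, 16])
6 → pile 1 (tops now [6, 15, 16])
4 → pile 1 (tops now [4, 15, 16])
4 → pile 1 (tops now [4, 15, 16])
4 → pile 1 (tops now [4, 15, 16])
3 → pile 1 (tops now [3, 15, 16])
4 → pile 2 (tops now [3, 4, 16])
3 → pile 1 (tops now [3, 4, 16])
5 → pile 3 (tops now [3, 4, 5])
8 → new pile 4 (tops now [3, 4, 5, 8])
Four piles.

4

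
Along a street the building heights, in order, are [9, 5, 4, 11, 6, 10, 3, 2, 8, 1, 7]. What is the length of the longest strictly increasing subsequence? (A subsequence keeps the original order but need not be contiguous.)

3

Track the smallest tail for each achievable length (strict):
9 → extends → [9]
5 → replaces 9 → [5]
4 → replaces 5 → [4]
11 → extends → [4, 11]
6 → replaces 11 → [4, 6]
10 → extends → [4, 6, 10]
3 → replaces 4 → [3, 6, 10]
2 → replaces 3 → [2, 6, 10]
8 → replaces 10 → [2, 6, 8]
1 → replaces 2 → [1, 6, 8]
7 → replaces 8 → [1, 6, 7]
Three tails, so the longest strictly increasing subsequence has length 3 (e.g. 5, 6, 10).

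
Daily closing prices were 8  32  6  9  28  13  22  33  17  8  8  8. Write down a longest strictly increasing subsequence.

8, 9, 13, 22, 33

Patience tails give the LIS length; then backtrack through the dp parents:
8 → extends → [8]
32 → extends → [8, 32]
6 → replaces 8 → [6, 32]
9 → replaces 32 → [6, 9]
28 → extends → [6, 9, 28]
13 → replaces 28 → [6, 9, 13]
22 → extends → [6, 9, 13, 22]
33 → extends → [6, 9, 13, 22, 33]
17 → replaces 22 → [6, 9, 13, 17, 33]
8 → replaces 9 → [6, 8, 13, 17, 33]
8 → already a tail → [6, 8, 13, 17, 33]
8 → already a tail → [6, 8, 13, 17, 33]
Length 5; one witness is 8, 9, 13, 22, 33.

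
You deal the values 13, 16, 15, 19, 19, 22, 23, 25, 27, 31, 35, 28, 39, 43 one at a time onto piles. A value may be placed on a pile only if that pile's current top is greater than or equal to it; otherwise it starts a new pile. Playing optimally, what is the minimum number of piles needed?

11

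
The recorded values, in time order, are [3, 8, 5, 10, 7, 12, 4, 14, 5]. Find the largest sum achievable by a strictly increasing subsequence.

Let S[i] be the best sum of a strictly increasing subsequence ending at i:
i:      1  2  3  4  5  6  7  8  9
a[i]:   3  8  5 10  7 12  4 14  5
S:      3 11  8 21 15 33  7 47 12
Maximum is 47 (e.g. 3 + 8 + 10 + 12 + 14).

47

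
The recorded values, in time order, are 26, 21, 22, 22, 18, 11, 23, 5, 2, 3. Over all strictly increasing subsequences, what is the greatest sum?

Let S[i] be the best sum of a strictly increasing subsequence ending at i:
i:      1  2  3  4  5  6  7  8  9 10
a[i]:  26 21 22 22 18 11 23  5  2  3
S:     26 21 43 43 18 11 66  5  2  5
Maximum is 66 (e.g. 21 + 22 + 23).

66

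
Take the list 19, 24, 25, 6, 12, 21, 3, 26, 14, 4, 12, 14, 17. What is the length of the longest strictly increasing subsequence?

5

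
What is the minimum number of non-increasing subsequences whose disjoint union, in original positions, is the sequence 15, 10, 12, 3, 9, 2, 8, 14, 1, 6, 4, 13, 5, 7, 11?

The minimum number of non-increasing subsequences covering a sequence equals the length of its longest strictly increasing subsequence.
LIS length is 5 (e.g. 3, 4, 5, 7, 11), so 5 piles are needed.

5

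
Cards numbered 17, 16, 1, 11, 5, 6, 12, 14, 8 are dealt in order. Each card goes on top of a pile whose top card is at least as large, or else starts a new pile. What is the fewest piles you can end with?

The minimum number of non-increasing subsequences covering a sequence equals the length of its longest strictly increasing subsequence.
LIS length is 5 (e.g. 1, 5, 6, 12, 14), so 5 piles are needed.

5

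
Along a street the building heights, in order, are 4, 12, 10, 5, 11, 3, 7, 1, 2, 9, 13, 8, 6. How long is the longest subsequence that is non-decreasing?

5

Let dp[i] be the length of the longest such subsequence ending at index i:
i:      1  2  3  4  5  6  7  8  9 10 11 12 13
a[i]:   4 12 10  5 11  3  7  1  2  9 13  8  6
dp:     1  2  2  2  3  1  3  1  2  4  5  4  3
Maximum dp value is 5.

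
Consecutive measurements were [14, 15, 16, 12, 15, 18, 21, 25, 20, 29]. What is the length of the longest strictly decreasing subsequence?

Negate each value so 'decreasing' becomes 'increasing', then run patience tails on the negated sequence:
-14 → extends → [-14]
-15 → replaces -14 → [-15]
-16 → replaces -15 → [-16]
-12 → extends → [-16, -12]
-15 → replaces -12 → [-16, -15]
-18 → replaces -16 → [-18, -15]
-21 → replaces -18 → [-21, -15]
-25 → replaces -21 → [-25, -15]
-20 → replaces -15 → [-25, -20]
-29 → replaces -25 → [-29, -20]
Two tails, so the longest strictly decreasing subsequence of the original has length 2.

2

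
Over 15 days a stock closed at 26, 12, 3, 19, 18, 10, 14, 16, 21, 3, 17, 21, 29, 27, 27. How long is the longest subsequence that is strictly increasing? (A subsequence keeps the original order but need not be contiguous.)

Track the smallest tail for each achievable length (strict):
26 → extends → [26]
12 → replaces 26 → [12]
3 → replaces 12 → [3]
19 → extends → [3, 19]
18 → replaces 19 → [3, 18]
10 → replaces 18 → [3, 10]
14 → extends → [3, 10, 14]
16 → extends → [3, 10, 14, 16]
21 → extends → [3, 10, 14, 16, 21]
3 → already a tail → [3, 10, 14, 16, 21]
17 → replaces 21 → [3, 10, 14, 16, 17]
21 → extends → [3, 10, 14, 16, 17, 21]
29 → extends → [3, 10, 14, 16, 17, 21, 29]
27 → replaces 29 → [3, 10, 14, 16, 17, 21, 27]
27 → already a tail → [3, 10, 14, 16, 17, 21, 27]
Seven tails, so the longest strictly increasing subsequence has length 7 (e.g. 3, 10, 14, 16, 17, 21, 29).

7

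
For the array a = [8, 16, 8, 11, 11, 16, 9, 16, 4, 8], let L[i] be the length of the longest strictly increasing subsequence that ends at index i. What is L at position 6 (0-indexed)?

2

dp[i] = 1 + max{dp[j] : j<i, a[j]<a[i]} (or 1 if no such j):
i:      0  1  2  3  4  5  6  7  8  9
a[i]:   8 16  8 11 11 16  9 16  4  8
dp:     1  2  1  2  2  3  2  3  1  2
At index 6 the value is 2.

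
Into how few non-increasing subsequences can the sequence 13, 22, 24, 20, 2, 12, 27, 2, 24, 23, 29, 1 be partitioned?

5

Place each on the leftmost legal pile:
13 → new pile 1 (tops now [13])
22 → new pile 2 (tops now [13, 22])
24 → new pile 3 (tops now [13, 22, 24])
20 → pile 2 (tops now [13, 20, 24])
2 → pile 1 (tops now [2, 20, 24])
12 → pile 2 (tops now [2, 12, 24])
27 → new pile 4 (tops now [2, 12, 24, 27])
2 → pile 1 (tops now [2, 12, 24, 27])
24 → pile 3 (tops now [2, 12, 24, 27])
23 → pile 3 (tops now [2, 12, 23, 27])
29 → new pile 5 (tops now [2, 12, 23, 27, 29])
1 → pile 1 (tops now [1, 12, 23, 27, 29])
Five piles.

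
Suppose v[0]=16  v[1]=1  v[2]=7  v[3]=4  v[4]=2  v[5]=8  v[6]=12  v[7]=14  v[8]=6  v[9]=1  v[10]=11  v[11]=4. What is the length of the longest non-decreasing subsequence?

5

Track the smallest tail for each achievable length (allowing ties):
16 → extends → [16]
1 → replaces 16 → [1]
7 → extends → [1, 7]
4 → replaces 7 → [1, 4]
2 → replaces 4 → [1, 2]
8 → extends → [1, 2, 8]
12 → extends → [1, 2, 8, 12]
14 → extends → [1, 2, 8, 12, 14]
6 → replaces 8 → [1, 2, 6, 12, 14]
1 → replaces 2 → [1, 1, 6, 12, 14]
11 → replaces 12 → [1, 1, 6, 11, 14]
4 → replaces 6 → [1, 1, 4, 11, 14]
Five tails, so the longest non-decreasing subsequence has length 5 (e.g. 1, 7, 8, 12, 14).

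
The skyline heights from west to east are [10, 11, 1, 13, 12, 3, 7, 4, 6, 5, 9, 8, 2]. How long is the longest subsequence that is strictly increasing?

Let dp[i] be the length of the longest such subsequence ending at index i:
i:      1  2  3  4  5  6  7  8  9 10 11 12 13
a[i]:  10 11  1 13 12  3  7  4  6  5  9  8  2
dp:     1  2  1  3  3  2  3  3  4  4  5  5  2
Maximum dp value is 5.

5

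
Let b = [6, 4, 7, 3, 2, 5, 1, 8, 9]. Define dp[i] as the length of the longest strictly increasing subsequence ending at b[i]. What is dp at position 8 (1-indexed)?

3

dp[i] = 1 + max{dp[j] : j<i, b[j]<b[i]} (or 1 if no such j):
i:     1 2 3 4 5 6 7 8 9
b[i]:  6 4 7 3 2 5 1 8 9
dp:    1 1 2 1 1 2 1 3 4
At index 8 the value is 3.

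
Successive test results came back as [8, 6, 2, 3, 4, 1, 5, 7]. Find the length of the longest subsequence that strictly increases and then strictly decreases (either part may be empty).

5

inc[i] = longest strictly increasing subsequence ending at i; dec[i] = longest strictly decreasing subsequence starting at i:
i:     1 2 3 4 5 6 7 8
a[i]:  8 6 2 3 4 1 5 7
inc:   1 1 1 2 3 1 4 5
dec:   4 3 2 2 2 1 1 1
Best peak at i=8 (value 7): inc=5, dec=1, length 5+1−1 = 5.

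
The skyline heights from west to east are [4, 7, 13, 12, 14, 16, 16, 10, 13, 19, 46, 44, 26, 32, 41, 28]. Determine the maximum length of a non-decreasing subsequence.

Track the smallest tail for each achievable length (allowing ties):
4 → extends → [4]
7 → extends → [4, 7]
13 → extends → [4, 7, 13]
12 → replaces 13 → [4, 7, 12]
14 → extends → [4, 7, 12, 14]
16 → extends → [4, 7, 12, 14, 16]
16 → extends → [4, 7, 12, 14, 16, 16]
10 → replaces 12 → [4, 7, 10, 14, 16, 16]
13 → replaces 14 → [4, 7, 10, 13, 16, 16]
19 → extends → [4, 7, 10, 13, 16, 16, 19]
46 → extends → [4, 7, 10, 13, 16, 16, 19, 46]
44 → replaces 46 → [4, 7, 10, 13, 16, 16, 19, 44]
26 → replaces 44 → [4, 7, 10, 13, 16, 16, 19, 26]
32 → extends → [4, 7, 10, 13, 16, 16, 19, 26, 32]
41 → extends → [4, 7, 10, 13, 16, 16, 19, 26, 32, 41]
28 → replaces 32 → [4, 7, 10, 13, 16, 16, 19, 26, 28, 41]
Ten tails, so the longest non-decreasing subsequence has length 10 (e.g. 4, 7, 13, 14, 16, 16, 19, 26, 32, 41).

10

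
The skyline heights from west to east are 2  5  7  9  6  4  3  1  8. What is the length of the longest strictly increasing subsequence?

4

Track the smallest tail for each achievable length (strict):
2 → extends → [2]
5 → extends → [2, 5]
7 → extends → [2, 5, 7]
9 → extends → [2, 5, 7, 9]
6 → replaces 7 → [2, 5, 6, 9]
4 → replaces 5 → [2, 4, 6, 9]
3 → replaces 4 → [2, 3, 6, 9]
1 → replaces 2 → [1, 3, 6, 9]
8 → replaces 9 → [1, 3, 6, 8]
Four tails, so the longest strictly increasing subsequence has length 4 (e.g. 2, 5, 7, 9).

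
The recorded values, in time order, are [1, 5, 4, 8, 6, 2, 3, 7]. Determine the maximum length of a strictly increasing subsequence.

Track the smallest tail for each achievable length (strict):
1 → extends → [1]
5 → extends → [1, 5]
4 → replaces 5 → [1, 4]
8 → extends → [1, 4, 8]
6 → replaces 8 → [1, 4, 6]
2 → replaces 4 → [1, 2, 6]
3 → replaces 6 → [1, 2, 3]
7 → extends → [1, 2, 3, 7]
Four tails, so the longest strictly increasing subsequence has length 4 (e.g. 1, 5, 6, 7).

4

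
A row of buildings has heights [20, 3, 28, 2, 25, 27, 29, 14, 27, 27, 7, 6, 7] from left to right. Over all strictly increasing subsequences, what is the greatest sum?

Let S[i] be the best sum of a strictly increasing subsequence ending at i:
i:       1   2   3   4   5   6   7   8   9  10  11  12  13
a[i]:   20   3  28   2  25  27  29  14  27  27   7   6   7
S:      20   3  48   2  45  72 101  17  72  72  10   9  16
Maximum is 101 (e.g. 20 + 25 + 27 + 29).

101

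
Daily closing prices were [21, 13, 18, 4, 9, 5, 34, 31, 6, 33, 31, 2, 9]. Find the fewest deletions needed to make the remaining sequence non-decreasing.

Fewest deletions = n − (longest non-decreasing subsequence).
Patience tails:
21 → extends → [21]
13 → replaces 21 → [13]
18 → extends → [13, 18]
4 → replaces 13 → [4, 18]
9 → replaces 18 → [4, 9]
5 → replaces 9 → [4, 5]
34 → extends → [4, 5, 34]
31 → replaces 34 → [4, 5, 31]
6 → replaces 31 → [4, 5, 6]
33 → extends → [4, 5, 6, 33]
31 → replaces 33 → [4, 5, 6, 31]
2 → replaces 4 → [2, 5, 6, 31]
9 → replaces 31 → [2, 5, 6, 9]
Longest non-decreasing subsequence has length 4, so deletions = 13 − 4 = 9.

9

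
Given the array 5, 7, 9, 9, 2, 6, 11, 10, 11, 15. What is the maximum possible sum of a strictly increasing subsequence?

57

Let S[i] be the best sum of a strictly increasing subsequence ending at i:
i:      1  2  3  4  5  6  7  8  9 10
a[i]:   5  7  9  9  2  6 11 10 11 15
S:      5 12 21 21  2 11 32 31 42 57
Maximum is 57 (e.g. 5 + 7 + 9 + 10 + 11 + 15).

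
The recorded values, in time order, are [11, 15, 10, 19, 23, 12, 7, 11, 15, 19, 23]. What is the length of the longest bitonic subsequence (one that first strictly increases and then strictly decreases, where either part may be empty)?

6

inc[i] = longest strictly increasing subsequence ending at i; dec[i] = longest strictly decreasing subsequence starting at i:
i:      1  2  3  4  5  6  7  8  9 10 11
a[i]:  11 15 10 19 23 12  7 11 15 19 23
inc:    1  2  1  3  4  2  1  2  3  4  5
dec:    3  3  2  3  3  2  1  1  1  1  1
Best peak at i=5 (value 23): inc=4, dec=3, length 4+3−1 = 6.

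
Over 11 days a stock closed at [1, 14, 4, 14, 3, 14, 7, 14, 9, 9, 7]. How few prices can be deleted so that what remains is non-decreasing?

Fewest deletions = n − (longest non-decreasing subsequence).
i:      1  2  3  4  5  6  7  8  9 10 11
a[i]:   1 14  4 14  3 14  7 14  9  9  7
dp:     1  2  2  3  2  4  3  5  4  5  4
max dp = 5, so deletions = 11 − 5 = 6.

6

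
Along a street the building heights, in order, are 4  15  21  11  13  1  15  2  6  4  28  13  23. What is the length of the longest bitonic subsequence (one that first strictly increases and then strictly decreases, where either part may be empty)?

6

inc[i] = longest strictly increasing subsequence ending at i; dec[i] = longest strictly decreasing subsequence starting at i:
i:      1  2  3  4  5  6  7  8  9 10 11 12 13
a[i]:   4 15 21 11 13  1 15  2  6  4 28 13 23
inc:    1  2  3  2  3  1  4  2  3  3  5  4  5
dec:    2  4  4  3  3  1  3  1  2  1  2  1  1
Best peak at i=3 (value 21): inc=3, dec=4, length 3+4−1 = 6.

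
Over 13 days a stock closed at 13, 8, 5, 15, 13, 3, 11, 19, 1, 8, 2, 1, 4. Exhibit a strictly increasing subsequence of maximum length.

13, 15, 19

Patience tails give the LIS length; then backtrack through the dp parents:
13 → extends → [13]
8 → replaces 13 → [8]
5 → replaces 8 → [5]
15 → extends → [5, 15]
13 → replaces 15 → [5, 13]
3 → replaces 5 → [3, 13]
11 → replaces 13 → [3, 11]
19 → extends → [3, 11, 19]
1 → replaces 3 → [1, 11, 19]
8 → replaces 11 → [1, 8, 19]
2 → replaces 8 → [1, 2, 19]
1 → already a tail → [1, 2, 19]
4 → replaces 19 → [1, 2, 4]
Length 3; one witness is 13, 15, 19.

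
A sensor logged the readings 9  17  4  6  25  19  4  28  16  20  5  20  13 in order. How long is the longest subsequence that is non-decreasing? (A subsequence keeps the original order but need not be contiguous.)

5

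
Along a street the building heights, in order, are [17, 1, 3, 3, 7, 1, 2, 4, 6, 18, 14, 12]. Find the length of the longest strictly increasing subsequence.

5

Let dp[i] be the length of the longest such subsequence ending at index i:
i:      1  2  3  4  5  6  7  8  9 10 11 12
a[i]:  17  1  3  3  7  1  2  4  6 18 14 12
dp:     1  1  2  2  3  1  2  3  4  5  5  5
Maximum dp value is 5.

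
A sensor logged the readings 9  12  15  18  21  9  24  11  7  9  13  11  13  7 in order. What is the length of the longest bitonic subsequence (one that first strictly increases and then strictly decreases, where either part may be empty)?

inc[i] = longest strictly increasing subsequence ending at i; dec[i] = longest strictly decreasing subsequence starting at i:
i:      1  2  3  4  5  6  7  8  9 10 11 12 13 14
a[i]:   9 12 15 18 21  9 24 11  7  9 13 11 13  7
inc:    1  2  3  4  5  1  6  2  1  2  3  3  4  1
dec:    2  4  4  4  4  2  4  3  1  2  3  2  2  1
Best peak at i=7 (value 24): inc=6, dec=4, length 6+4−1 = 9.

9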